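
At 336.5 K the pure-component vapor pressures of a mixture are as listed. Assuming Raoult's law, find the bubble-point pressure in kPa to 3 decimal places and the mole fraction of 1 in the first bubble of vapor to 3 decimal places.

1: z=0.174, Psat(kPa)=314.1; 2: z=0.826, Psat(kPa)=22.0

At the bubble point ψ → 0, so ΣzᵢKᵢ = 1 with Kᵢ = Pᵢˢᵃᵗ/P ⇒ P = ΣzᵢPᵢˢᵃᵗ.
P = 0.174·314.1 + 0.826·22.0 = 72.825 kPa
yᵢ = zᵢPᵢˢᵃᵗ/P ⇒ y_1 = 0.174·314.1/72.825 = 0.750

Pbub = 72.825 kPa, y_1 = 0.750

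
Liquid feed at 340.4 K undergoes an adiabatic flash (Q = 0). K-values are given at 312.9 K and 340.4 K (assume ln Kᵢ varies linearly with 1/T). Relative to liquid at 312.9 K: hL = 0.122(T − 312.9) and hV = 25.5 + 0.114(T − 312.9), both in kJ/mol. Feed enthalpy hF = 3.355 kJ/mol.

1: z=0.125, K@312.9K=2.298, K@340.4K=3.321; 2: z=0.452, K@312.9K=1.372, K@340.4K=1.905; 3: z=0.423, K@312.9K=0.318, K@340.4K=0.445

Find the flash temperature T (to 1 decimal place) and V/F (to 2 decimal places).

T = 314.1 K, V/F = 0.13

Adiabatic flash: solve Rachford–Rice at each trial T, then check hF = ψ·hV(T) + (1−ψ)·hL(T).
  T = 312.9 K: K = (2.298, 1.372, 0.318), RR gives ψ = 0.091, H_out = 2.330 kJ/mol
  T = 340.4 K: K = (3.321, 1.905, 0.445), RR gives ψ = 0.660, H_out = 20.049 kJ/mol
  T = 326.6 K: K = (2.782, 1.627, 0.379), RR gives ψ = 0.413, H_out = 12.149 kJ/mol
  T = 319.8 K: K = (2.535, 1.498, 0.348), RR gives ψ = 0.268, H_out = 7.670 kJ/mol
  T = 316.4 K: K = (2.417, 1.435, 0.333), RR gives ψ = 0.186, H_out = 5.164 kJ/mol
  T = 314.6 K: K = (2.355, 1.402, 0.325), RR gives ψ = 0.139, H_out = 3.742 kJ/mol
Linear interpolation between T = 312.9 (H_out = 2.330) and T = 314.6 (H_out = 3.742) on hF = 3.355 gives T ≈ 314.1 K, at which ψ = 0.13.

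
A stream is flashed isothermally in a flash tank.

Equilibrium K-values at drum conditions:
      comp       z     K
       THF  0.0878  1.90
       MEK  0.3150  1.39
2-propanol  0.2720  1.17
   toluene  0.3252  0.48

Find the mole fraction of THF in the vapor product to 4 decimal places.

y_THF = 0.1249

Material balance + equilibrium reduce to Σ zᵢ(Kᵢ−1)/(1+V/F(Kᵢ−1)) = 0.
g(0) = ΣzᵢKᵢ − 1 = 0.0790 and g(1) = 1 − Σzᵢ/Kᵢ = -0.1828, so a root lies in (0, 1).
Iterate (Newton) starting at V/F = 0.64:
  V/F = 0.6400: g = -0.06330, g' = -0.2632 → V/F = 0.3995
  V/F = 0.3995: g = -0.00574, g' = -0.2213 → V/F = 0.3736
  V/F = 0.3736: g = -0.00003, g' = -0.2187 → V/F = 0.3734
Converged at V/F = 0.3734.
Compositions from xᵢ = zᵢ/(1+V/F(Kᵢ−1)), yᵢ = Kᵢxᵢ:
  THF: x = 0.0657, y = 0.1249
  MEK: x = 0.2750, y = 0.3822
  2-propanol: x = 0.2558, y = 0.2992
  toluene: x = 0.4036, y = 0.1937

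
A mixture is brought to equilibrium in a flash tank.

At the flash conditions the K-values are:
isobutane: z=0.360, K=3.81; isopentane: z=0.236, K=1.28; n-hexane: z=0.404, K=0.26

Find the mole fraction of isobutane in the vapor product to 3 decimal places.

Material balance + equilibrium reduce to Σ zᵢ(Kᵢ−1)/(1+ψ(Kᵢ−1)) = 0.
Feasibility: ΣzᵢKᵢ = 1.779, Σzᵢ/Kᵢ = 1.833 — both > 1, two phases present.
Newton iteration, ψ⁰ = 0.46:
  ψ = 0.460: g = 0.0465, g' = -1.064 → ψ = 0.504
Converged at ψ = 0.504.
Compositions from xᵢ = zᵢ/(1+ψ(Kᵢ−1)), yᵢ = Kᵢxᵢ:
  isobutane: x = 0.149, y = 0.568
  isopentane: x = 0.207, y = 0.265
  n-hexane: x = 0.644, y = 0.167

y_isobutane = 0.568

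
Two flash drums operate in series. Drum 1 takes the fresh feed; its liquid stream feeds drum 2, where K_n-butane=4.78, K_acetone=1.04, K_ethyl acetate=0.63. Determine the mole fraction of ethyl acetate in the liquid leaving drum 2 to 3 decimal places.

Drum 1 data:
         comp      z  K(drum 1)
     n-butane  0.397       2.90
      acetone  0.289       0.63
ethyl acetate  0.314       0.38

Drum 1:
Let ψ₁ = V/F and solve Σ zᵢ(Kᵢ−1)/(1+ψ₁(Kᵢ−1)) = 0.
Feasibility: ΣzᵢKᵢ = 1.453, Σzᵢ/Kᵢ = 1.422 — both > 1, two phases present.
Newton–Raphson from ψ₁ = 0.51:
  ψ₁ = 0.510: g = -0.0334, g' = -0.688 → ψ₁ = 0.461
  ψ₁ = 0.461: g = 0.0003, g' = -0.701 → ψ₁ = 0.462
Converged at ψ₁ = 0.462.
Drum-1 compositions:
  n-butane: x = 0.211, y = 0.613
  acetone: x = 0.349, y = 0.220
  ethyl acetate: x = 0.440, y = 0.167
Drum-2 feed = drum-1 liquid: z₂ = (0.2115, 0.3486, 0.4400).
Drum 2:
Let ψ₂ = V/F and solve Σ zᵢ(Kᵢ−1)/(1+ψ₂(Kᵢ−1)) = 0.
Feasibility: ΣzᵢKᵢ = 1.650, Σzᵢ/Kᵢ = 1.078 — both > 1, two phases present.
Newton iteration, ψ₂⁰ = 0.4:
  ψ₂ = 0.400: g = 0.1408, g' = -0.562 → ψ₂ = 0.650
  ψ₂ = 0.650: g = 0.0303, g' = -0.358 → ψ₂ = 0.735
  ψ₂ = 0.735: g = 0.0014, g' = -0.326 → ψ₂ = 0.740
Converged at ψ₂ = 0.740.
  n-butane: x = 0.056, y = 0.266
  acetone: x = 0.339, y = 0.352
  ethyl acetate: x = 0.606, y = 0.382

x_ethyl acetate (drum 2) = 0.606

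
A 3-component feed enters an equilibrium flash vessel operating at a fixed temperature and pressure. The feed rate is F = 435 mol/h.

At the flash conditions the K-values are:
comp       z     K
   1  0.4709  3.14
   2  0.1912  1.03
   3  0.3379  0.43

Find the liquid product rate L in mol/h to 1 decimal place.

L = 72.0 mol/h

Rachford–Rice: g(ψ) = Σ zᵢ(Kᵢ−1)/(1+ψ(Kᵢ−1)) = 0.
Check two-phase: ΣzᵢKᵢ = 1.8209 > 1 and Σzᵢ/Kᵢ = 1.1214 > 1, so g(0) = 0.8209 > 0 and g(1) = -0.1214 < 0.
Newton iteration, ψ⁰ = 0.56:
  ψ = 0.5600: g = 0.18113, g' = -0.6832 → ψ = 0.8251
  ψ = 0.8251: g = 0.00635, g' = -0.6734 → ψ = 0.8345
Converged at ψ = 0.8345.
Then V = ψ·F = 0.8345·435 = 363.0 mol/h and L = F − V = 72.0 mol/h.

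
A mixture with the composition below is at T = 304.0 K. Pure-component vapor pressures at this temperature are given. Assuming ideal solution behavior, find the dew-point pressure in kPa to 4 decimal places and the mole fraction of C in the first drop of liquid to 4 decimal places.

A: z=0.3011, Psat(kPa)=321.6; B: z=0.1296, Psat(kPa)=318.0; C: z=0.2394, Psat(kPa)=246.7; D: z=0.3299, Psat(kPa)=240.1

Pdew = 271.1332 kPa, x_C = 0.2631

At the dew point ψ → 1, so Σzᵢ/Kᵢ = 1 with Kᵢ = Pᵢˢᵃᵗ/P ⇒ 1/P = Σzᵢ/Pᵢˢᵃᵗ.
1/P = 0.3011/321.6 + 0.1296/318.0 + 0.2394/246.7 + 0.3299/240.1 = 0.0036882 ⇒ P = 271.1332 kPa
xᵢ = zᵢP/Pᵢˢᵃᵗ ⇒ x_C = 0.2394·271.1332/246.7 = 0.2631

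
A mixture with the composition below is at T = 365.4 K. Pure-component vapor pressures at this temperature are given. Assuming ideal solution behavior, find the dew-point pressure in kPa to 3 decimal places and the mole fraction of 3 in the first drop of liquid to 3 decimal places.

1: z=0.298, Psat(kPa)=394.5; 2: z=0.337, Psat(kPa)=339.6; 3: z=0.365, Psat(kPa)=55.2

Pdew = 119.617 kPa, x_3 = 0.791

At the dew point ψ → 1, so Σzᵢ/Kᵢ = 1 with Kᵢ = Pᵢˢᵃᵗ/P ⇒ 1/P = Σzᵢ/Pᵢˢᵃᵗ.
1/P = 0.298/394.5 + 0.337/339.6 + 0.365/55.2 = 0.008360 ⇒ P = 119.617 kPa
xᵢ = zᵢP/Pᵢˢᵃᵗ ⇒ x_3 = 0.365·119.617/55.2 = 0.791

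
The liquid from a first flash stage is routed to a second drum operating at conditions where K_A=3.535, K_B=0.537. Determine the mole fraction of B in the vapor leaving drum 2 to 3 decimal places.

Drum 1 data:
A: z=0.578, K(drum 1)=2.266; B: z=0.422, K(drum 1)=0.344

y_B (drum 2) = 0.454

Drum 1:
Material balance + equilibrium reduce to Σ zᵢ(Kᵢ−1)/(1+ψ₁(Kᵢ−1)) = 0.
g(0) = ΣzᵢKᵢ − 1 = 0.455 and g(1) = 1 − Σzᵢ/Kᵢ = -0.482, so a root lies in (0, 1).
Binary case is linear: z₁(K₁−1)(1+ψ₁(K₂−1)) + z₂(K₂−1)(1+ψ₁(K₁−1)) = 0
⇒ ψ₁ = [z₁(K₁−1)+z₂(K₂−1)] / [−(K₁−1)(K₂−1)] = 0.4549/0.8305 = 0.548
Drum-1 compositions:
  A: x = 0.341, y = 0.773
  B: x = 0.659, y = 0.227
Drum-2 feed = drum-1 liquid: z₂ = (0.3413, 0.6587).
Drum 2:
Let ψ₂ = V/F and solve Σ zᵢ(Kᵢ−1)/(1+ψ₂(Kᵢ−1)) = 0.
g(0) = ΣzᵢKᵢ − 1 = 0.560 and g(1) = 1 − Σzᵢ/Kᵢ = -0.323, so a root lies in (0, 1).
Binary case is linear: z₁(K₁−1)(1+ψ₂(K₂−1)) + z₂(K₂−1)(1+ψ₂(K₁−1)) = 0
⇒ ψ₂ = [z₁(K₁−1)+z₂(K₂−1)] / [−(K₁−1)(K₂−1)] = 0.5603/1.1737 = 0.477
  A: x = 0.154, y = 0.546
  B: x = 0.846, y = 0.454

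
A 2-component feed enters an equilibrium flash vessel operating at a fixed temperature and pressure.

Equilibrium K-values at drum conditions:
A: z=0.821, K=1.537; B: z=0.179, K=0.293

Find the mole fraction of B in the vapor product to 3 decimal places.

y_B = 0.126

Material balance + equilibrium reduce to Σ zᵢ(Kᵢ−1)/(1+V/F(Kᵢ−1)) = 0.
Feasibility: ΣzᵢKᵢ = 1.314, Σzᵢ/Kᵢ = 1.145 — both > 1, two phases present.
Binary case is linear: z₁(K₁−1)(1+V/F(K₂−1)) + z₂(K₂−1)(1+V/F(K₁−1)) = 0
⇒ V/F = [z₁(K₁−1)+z₂(K₂−1)] / [−(K₁−1)(K₂−1)] = 0.3143/0.3797 = 0.828
Compositions from xᵢ = zᵢ/(1+V/F(Kᵢ−1)), yᵢ = Kᵢxᵢ:
  A: x = 0.568, y = 0.874
  B: x = 0.432, y = 0.126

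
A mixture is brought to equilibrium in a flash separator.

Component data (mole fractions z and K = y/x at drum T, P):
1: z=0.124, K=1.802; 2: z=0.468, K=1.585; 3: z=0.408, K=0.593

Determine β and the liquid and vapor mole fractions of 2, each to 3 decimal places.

β = 0.803, x_2 = 0.318, y_2 = 0.505

Iterate (Newton) starting at β = 0.57:
  β = 0.570: g = 0.0573, g' = -0.242 → β = 0.807
  β = 0.807: g = -0.0009, g' = -0.253 → β = 0.803
Converged at β = 0.803.
Compositions from xᵢ = zᵢ/(1+β(Kᵢ−1)), yᵢ = Kᵢxᵢ:
  1: x = 0.075, y = 0.136
  2: x = 0.318, y = 0.505
  3: x = 0.606, y = 0.359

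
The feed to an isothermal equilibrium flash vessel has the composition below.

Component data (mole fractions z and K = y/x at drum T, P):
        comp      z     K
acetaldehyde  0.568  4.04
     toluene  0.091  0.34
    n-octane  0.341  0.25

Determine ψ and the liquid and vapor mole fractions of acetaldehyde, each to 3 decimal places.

Material balance + equilibrium reduce to Σ zᵢ(Kᵢ−1)/(1+ψ(Kᵢ−1)) = 0.
Check two-phase: ΣzᵢKᵢ = 2.411 > 1 and Σzᵢ/Kᵢ = 1.772 > 1, so g(0) = 1.411 > 0 and g(1) = -0.772 < 0.
Iterate (Newton) starting at ψ = 0.49:
  ψ = 0.490: g = 0.2005, g' = -1.413 → ψ = 0.632
  ψ = 0.632: g = 0.0020, g' = -1.425 → ψ = 0.633
Converged at ψ = 0.633.
Compositions from xᵢ = zᵢ/(1+ψ(Kᵢ−1)), yᵢ = Kᵢxᵢ:
  acetaldehyde: x = 0.194, y = 0.784
  toluene: x = 0.156, y = 0.053
  n-octane: x = 0.649, y = 0.162

ψ = 0.633, x_acetaldehyde = 0.194, y_acetaldehyde = 0.784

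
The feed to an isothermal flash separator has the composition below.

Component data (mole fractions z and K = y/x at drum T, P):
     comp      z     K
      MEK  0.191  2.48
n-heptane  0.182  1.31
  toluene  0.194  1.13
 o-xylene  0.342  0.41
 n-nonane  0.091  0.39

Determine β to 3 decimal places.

β = 0.208

Iterate (Newton) starting at β = 0.35:
  β = 0.350: g = -0.0636, g' = -0.443 → β = 0.206
  β = 0.206: g = 0.0009, g' = -0.463 → β = 0.208
Converged at β = 0.208.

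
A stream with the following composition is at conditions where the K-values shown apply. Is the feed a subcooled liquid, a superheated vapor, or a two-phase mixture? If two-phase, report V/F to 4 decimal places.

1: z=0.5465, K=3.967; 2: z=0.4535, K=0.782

superheated vapor

ΣzᵢKᵢ = 2.5226; Σzᵢ/Kᵢ = 0.7177.
Since Σzᵢ/Kᵢ < 1 the mixture is above its dew point — single vapor phase.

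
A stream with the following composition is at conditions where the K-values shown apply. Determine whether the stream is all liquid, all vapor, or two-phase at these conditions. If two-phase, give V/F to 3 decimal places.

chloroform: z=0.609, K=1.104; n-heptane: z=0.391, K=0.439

all liquid

ΣzᵢKᵢ = 0.844; Σzᵢ/Kᵢ = 1.442.
Since ΣzᵢKᵢ < 1 the mixture is below its bubble point — single liquid phase.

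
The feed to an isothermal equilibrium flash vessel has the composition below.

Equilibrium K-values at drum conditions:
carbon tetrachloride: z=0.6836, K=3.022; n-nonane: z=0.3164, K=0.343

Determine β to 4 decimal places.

β = 0.8840

Rachford–Rice: g(β) = Σ zᵢ(Kᵢ−1)/(1+β(Kᵢ−1)) = 0.
Feasibility: ΣzᵢKᵢ = 2.1744, Σzᵢ/Kᵢ = 1.1487 — both > 1, two phases present.
Binary case is linear: z₁(K₁−1)(1+β(K₂−1)) + z₂(K₂−1)(1+β(K₁−1)) = 0
⇒ β = [z₁(K₁−1)+z₂(K₂−1)] / [−(K₁−1)(K₂−1)] = 1.17436/1.32845 = 0.8840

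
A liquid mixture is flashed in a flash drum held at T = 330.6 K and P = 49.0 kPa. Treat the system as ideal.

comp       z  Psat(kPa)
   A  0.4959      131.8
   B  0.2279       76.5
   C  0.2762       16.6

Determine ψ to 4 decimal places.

ψ = 0.8648

Raoult's law: Kᵢ = Pᵢˢᵃᵗ/P = Pᵢˢᵃᵗ/49.0.
  K_A = 131.8/49.0 = 2.689796, K_B = 76.5/49.0 = 1.561224, K_C = 16.6/49.0 = 0.338776
Material balance + equilibrium reduce to Σ zᵢ(Kᵢ−1)/(1+ψ(Kᵢ−1)) = 0.
Feasibility: ΣzᵢKᵢ = 1.7832, Σzᵢ/Kᵢ = 1.1456 — both > 1, two phases present.
Newton iteration, ψ⁰ = 0.5:
  ψ = 0.5000: g = 0.28125, g' = -0.7293 → ψ = 0.8857
  ψ = 0.8857: g = -0.01964, g' = -0.9625 → ψ = 0.8652
  ψ = 0.8652: g = -0.00038, g' = -0.9257 → ψ = 0.8648
Converged at ψ = 0.8648.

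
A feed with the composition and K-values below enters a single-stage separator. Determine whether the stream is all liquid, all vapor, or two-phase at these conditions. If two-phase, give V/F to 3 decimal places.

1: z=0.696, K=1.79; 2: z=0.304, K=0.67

ΣzᵢKᵢ = 1.450; Σzᵢ/Kᵢ = 0.843.
Since Σzᵢ/Kᵢ < 1 the mixture is above its dew point — single vapor phase.

all vapor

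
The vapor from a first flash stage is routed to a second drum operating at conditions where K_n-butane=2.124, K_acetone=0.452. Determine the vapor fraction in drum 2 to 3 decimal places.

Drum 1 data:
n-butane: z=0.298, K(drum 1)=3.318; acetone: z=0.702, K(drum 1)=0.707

Drum 1:
Iterate (Newton) starting at ψ₁ = 0.5:
  ψ₁ = 0.500: g = 0.0790, g' = -0.426 → ψ₁ = 0.685
  ψ₁ = 0.685: g = 0.0095, g' = -0.333 → ψ₁ = 0.714
Converged at ψ₁ = 0.714.
Drum-1 compositions:
  n-butane: x = 0.112, y = 0.372
  acetone: x = 0.888, y = 0.628
Drum-2 feed = drum-1 vapor: z₂ = (0.3723, 0.6277).
Drum 2:
Let ψ₂ = V/F and solve Σ zᵢ(Kᵢ−1)/(1+ψ₂(Kᵢ−1)) = 0.
Check two-phase: ΣzᵢKᵢ = 1.075 > 1 and Σzᵢ/Kᵢ = 1.564 > 1, so g(0) = 0.075 > 0 and g(1) = -0.564 < 0.
Binary case is linear: z₁(K₁−1)(1+ψ₂(K₂−1)) + z₂(K₂−1)(1+ψ₂(K₁−1)) = 0
⇒ ψ₂ = [z₁(K₁−1)+z₂(K₂−1)] / [−(K₁−1)(K₂−1)] = 0.0745/0.6160 = 0.121
  n-butane: x = 0.328, y = 0.696
  acetone: x = 0.672, y = 0.304

V/F (drum 2) = 0.121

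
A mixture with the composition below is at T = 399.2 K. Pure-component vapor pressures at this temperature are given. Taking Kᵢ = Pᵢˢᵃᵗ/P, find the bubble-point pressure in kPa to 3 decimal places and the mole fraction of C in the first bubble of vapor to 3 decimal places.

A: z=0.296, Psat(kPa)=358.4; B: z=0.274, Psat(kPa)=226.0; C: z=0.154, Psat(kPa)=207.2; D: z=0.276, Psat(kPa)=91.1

At the bubble point ψ → 0, so ΣzᵢKᵢ = 1 with Kᵢ = Pᵢˢᵃᵗ/P ⇒ P = ΣzᵢPᵢˢᵃᵗ.
P = 0.296·358.4 + 0.274·226.0 + 0.154·207.2 + 0.276·91.1 = 225.063 kPa
yᵢ = zᵢPᵢˢᵃᵗ/P ⇒ y_C = 0.154·207.2/225.063 = 0.142

Pbub = 225.063 kPa, y_C = 0.142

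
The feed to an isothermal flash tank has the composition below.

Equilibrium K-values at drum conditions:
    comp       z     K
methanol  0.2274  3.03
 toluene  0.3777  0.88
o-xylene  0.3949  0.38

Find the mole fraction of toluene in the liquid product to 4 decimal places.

Let ψ = V/F and solve Σ zᵢ(Kᵢ−1)/(1+ψ(Kᵢ−1)) = 0.
Feasibility: ΣzᵢKᵢ = 1.1715, Σzᵢ/Kᵢ = 1.5435 — both > 1, two phases present.
Newton iteration, ψ⁰ = 0.5:
  ψ = 0.5000: g = -0.17396, g' = -0.5558 → ψ = 0.1870
  ψ = 0.1870: g = 0.01129, g' = -0.6923 → ψ = 0.2033
  ψ = 0.2033: g = 0.00015, g' = -0.6740 → ψ = 0.2035
Converged at ψ = 0.2035.
Compositions from xᵢ = zᵢ/(1+ψ(Kᵢ−1)), yᵢ = Kᵢxᵢ:
  methanol: x = 0.1609, y = 0.4876
  toluene: x = 0.3872, y = 0.3407
  o-xylene: x = 0.4519, y = 0.1717

x_toluene = 0.3872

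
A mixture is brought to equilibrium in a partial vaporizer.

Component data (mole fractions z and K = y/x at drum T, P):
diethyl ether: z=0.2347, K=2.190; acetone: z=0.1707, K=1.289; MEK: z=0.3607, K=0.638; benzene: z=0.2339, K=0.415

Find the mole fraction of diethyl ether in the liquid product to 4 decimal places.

Rachford–Rice: g(V/F) = Σ zᵢ(Kᵢ−1)/(1+V/F(Kᵢ−1)) = 0.
Feasibility: ΣzᵢKᵢ = 1.0612, Σzᵢ/Kᵢ = 1.3686 — both > 1, two phases present.
Newton–Raphson from V/F = 0.5:
  V/F = 0.5000: g = -0.13462, g' = -0.3719 → V/F = 0.1380
  V/F = 0.1380: g = 0.00104, g' = -0.4055 → V/F = 0.1406
Converged at V/F = 0.1406.
Compositions from xᵢ = zᵢ/(1+V/F(Kᵢ−1)), yᵢ = Kᵢxᵢ:
  diethyl ether: x = 0.2011, y = 0.4403
  acetone: x = 0.1640, y = 0.2114
  MEK: x = 0.3800, y = 0.2425
  benzene: x = 0.2549, y = 0.1058

x_diethyl ether = 0.2011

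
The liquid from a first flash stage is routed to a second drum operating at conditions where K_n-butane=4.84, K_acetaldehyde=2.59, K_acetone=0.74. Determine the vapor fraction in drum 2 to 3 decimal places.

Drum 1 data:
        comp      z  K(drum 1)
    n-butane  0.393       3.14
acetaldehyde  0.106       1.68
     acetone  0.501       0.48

Drum 1:
Let ψ₁ = V/F and solve Σ zᵢ(Kᵢ−1)/(1+ψ₁(Kᵢ−1)) = 0.
g(0) = ΣzᵢKᵢ − 1 = 0.653 and g(1) = 1 − Σzᵢ/Kᵢ = -0.232, so a root lies in (0, 1).
Newton iteration, ψ₁⁰ = 0.5:
  ψ₁ = 0.500: g = 0.1080, g' = -0.695 → ψ₁ = 0.655
  ψ₁ = 0.655: g = 0.0046, g' = -0.647 → ψ₁ = 0.663
Converged at ψ₁ = 0.663.
Drum-1 compositions:
  n-butane: x = 0.163, y = 0.510
  acetaldehyde: x = 0.073, y = 0.123
  acetone: x = 0.764, y = 0.367
Drum-2 feed = drum-1 liquid: z₂ = (0.1625, 0.0731, 0.7644).
Drum 2:
Newton–Raphson from ψ₂ = 0.5:
  ψ₂ = 0.500: g = 0.0500, g' = -0.407 → ψ₂ = 0.623
  ψ₂ = 0.623: g = 0.0052, g' = -0.328 → ψ₂ = 0.639
Converged at ψ₂ = 0.639.
  n-butane: x = 0.047, y = 0.228
  acetaldehyde: x = 0.036, y = 0.094
  acetone: x = 0.917, y = 0.678

V/F (drum 2) = 0.639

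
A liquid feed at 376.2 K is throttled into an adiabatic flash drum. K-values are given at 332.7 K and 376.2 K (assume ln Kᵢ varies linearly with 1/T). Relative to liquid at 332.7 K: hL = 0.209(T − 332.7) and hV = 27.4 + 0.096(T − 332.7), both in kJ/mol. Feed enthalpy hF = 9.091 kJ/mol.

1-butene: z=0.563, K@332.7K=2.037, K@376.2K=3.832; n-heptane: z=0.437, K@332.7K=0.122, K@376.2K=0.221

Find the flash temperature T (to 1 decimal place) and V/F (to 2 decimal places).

Adiabatic flash: solve Rachford–Rice at each trial T, then check hF = ψ·hV(T) + (1−ψ)·hL(T).
  T = 332.7 K: K = (2.037, 0.122), RR gives ψ = 0.220, H_out = 6.023 kJ/mol
  T = 376.2 K: K = (3.832, 0.221), RR gives ψ = 0.568, H_out = 21.872 kJ/mol
  T = 354.4 K: K = (2.847, 0.167), RR gives ψ = 0.439, H_out = 15.495 kJ/mol
  T = 343.5 K: K = (2.419, 0.143), RR gives ψ = 0.349, H_out = 11.400 kJ/mol
  T = 338.1 K: K = (2.223, 0.132), RR gives ψ = 0.292, H_out = 8.939 kJ/mol
  T = 340.8 K: K = (2.320, 0.138), RR gives ψ = 0.322, H_out = 10.217 kJ/mol
  T = 339.5 K: K = (2.273, 0.135), RR gives ψ = 0.308, H_out = 9.614 kJ/mol
Linear interpolation between T = 338.1 (H_out = 8.939) and T = 339.5 (H_out = 9.614) on hF = 9.091 gives T ≈ 338.4 K, at which ψ = 0.30.

T = 338.4 K, V/F = 0.30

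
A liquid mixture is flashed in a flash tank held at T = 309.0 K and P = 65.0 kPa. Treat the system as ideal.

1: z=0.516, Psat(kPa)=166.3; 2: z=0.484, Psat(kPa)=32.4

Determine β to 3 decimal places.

Raoult's law: Kᵢ = Pᵢˢᵃᵗ/P = Pᵢˢᵃᵗ/65.0.
  K_1 = 166.3/65.0 = 2.55846, K_2 = 32.4/65.0 = 0.49846
Material balance + equilibrium reduce to Σ zᵢ(Kᵢ−1)/(1+β(Kᵢ−1)) = 0.
Check two-phase: ΣzᵢKᵢ = 1.561 > 1 and Σzᵢ/Kᵢ = 1.173 > 1, so g(0) = 0.561 > 0 and g(1) = -0.173 < 0.
Binary case is linear: z₁(K₁−1)(1+β(K₂−1)) + z₂(K₂−1)(1+β(K₁−1)) = 0
⇒ β = [z₁(K₁−1)+z₂(K₂−1)] / [−(K₁−1)(K₂−1)] = 0.5614/0.7816 = 0.718

β = 0.718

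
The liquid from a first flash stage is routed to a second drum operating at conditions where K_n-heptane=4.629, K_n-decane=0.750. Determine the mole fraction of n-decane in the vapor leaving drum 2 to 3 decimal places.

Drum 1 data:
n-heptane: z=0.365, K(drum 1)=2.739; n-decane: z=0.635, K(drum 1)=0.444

y_n-decane (drum 2) = 0.702

Drum 1:
Let ψ₁ = V/F and solve Σ zᵢ(Kᵢ−1)/(1+ψ₁(Kᵢ−1)) = 0.
Feasibility: ΣzᵢKᵢ = 1.282, Σzᵢ/Kᵢ = 1.563 — both > 1, two phases present.
Iterate (Newton) starting at ψ₁ = 0.53:
  ψ₁ = 0.530: g = -0.1703, g' = -0.694 → ψ₁ = 0.284
  ψ₁ = 0.284: g = 0.0053, g' = -0.771 → ψ₁ = 0.291
Converged at ψ₁ = 0.291.
Drum-1 compositions:
  n-heptane: x = 0.242, y = 0.664
  n-decane: x = 0.758, y = 0.336
Drum-2 feed = drum-1 liquid: z₂ = (0.2423, 0.7577).
Drum 2:
Let ψ₂ = V/F and solve Σ zᵢ(Kᵢ−1)/(1+ψ₂(Kᵢ−1)) = 0.
Check two-phase: ΣzᵢKᵢ = 1.690 > 1 and Σzᵢ/Kᵢ = 1.063 > 1, so g(0) = 0.690 > 0 and g(1) = -0.063 < 0.
Binary case is linear: z₁(K₁−1)(1+ψ₂(K₂−1)) + z₂(K₂−1)(1+ψ₂(K₁−1)) = 0
⇒ ψ₂ = [z₁(K₁−1)+z₂(K₂−1)] / [−(K₁−1)(K₂−1)] = 0.6897/0.9072 = 0.760
  n-heptane: x = 0.064, y = 0.298
  n-decane: x = 0.936, y = 0.702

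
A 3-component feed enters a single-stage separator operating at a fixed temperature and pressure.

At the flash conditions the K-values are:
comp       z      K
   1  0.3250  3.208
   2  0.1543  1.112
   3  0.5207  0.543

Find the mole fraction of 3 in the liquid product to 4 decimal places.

x_3 = 0.7147

Material balance + equilibrium reduce to Σ zᵢ(Kᵢ−1)/(1+β(Kᵢ−1)) = 0.
Check two-phase: ΣzᵢKᵢ = 1.4969 > 1 and Σzᵢ/Kᵢ = 1.1990 > 1, so g(0) = 0.4969 > 0 and g(1) = -0.1990 < 0.
Iterate (Newton) starting at β = 0.53:
  β = 0.5300: g = 0.03295, g' = -0.5275 → β = 0.5925
  β = 0.5925: g = 0.00079, g' = -0.5036 → β = 0.5940
Converged at β = 0.5940.
Compositions from xᵢ = zᵢ/(1+β(Kᵢ−1)), yᵢ = Kᵢxᵢ:
  1: x = 0.1406, y = 0.4510
  2: x = 0.1447, y = 0.1609
  3: x = 0.7147, y = 0.3881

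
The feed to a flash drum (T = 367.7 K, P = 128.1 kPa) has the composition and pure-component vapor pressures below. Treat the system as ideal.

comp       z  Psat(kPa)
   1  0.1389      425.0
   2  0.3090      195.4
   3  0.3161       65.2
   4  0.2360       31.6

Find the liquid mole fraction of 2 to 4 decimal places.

Raoult's law: Kᵢ = Pᵢˢᵃᵗ/P = Pᵢˢᵃᵗ/128.1.
  K_1 = 425.0/128.1 = 3.317721, K_2 = 195.4/128.1 = 1.525371, K_3 = 65.2/128.1 = 0.508977, K_4 = 31.6/128.1 = 0.246682
Newton iteration, β⁰ = 0.5:
  β = 0.5000: g = -0.21324, g' = -0.6921 → β = 0.1919
  β = 0.1919: g = -0.00890, g' = -0.7037 → β = 0.1793
  β = 0.1793: g = 0.00007, g' = -0.7143 → β = 0.1794
Converged at β = 0.1794.
Compositions from xᵢ = zᵢ/(1+β(Kᵢ−1)), yᵢ = Kᵢxᵢ:
  1: x = 0.0981, y = 0.3255
  2: x = 0.2824, y = 0.4307
  3: x = 0.3466, y = 0.1764
  4: x = 0.2729, y = 0.0673

x_2 = 0.2824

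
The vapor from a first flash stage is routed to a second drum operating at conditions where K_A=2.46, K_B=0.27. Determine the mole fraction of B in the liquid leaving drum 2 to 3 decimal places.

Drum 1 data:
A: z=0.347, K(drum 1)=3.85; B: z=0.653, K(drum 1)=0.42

Drum 1:
Rachford–Rice: g(ψ₁) = Σ zᵢ(Kᵢ−1)/(1+ψ₁(Kᵢ−1)) = 0.
Feasibility: ΣzᵢKᵢ = 1.610, Σzᵢ/Kᵢ = 1.645 — both > 1, two phases present.
Binary case is linear: z₁(K₁−1)(1+ψ₁(K₂−1)) + z₂(K₂−1)(1+ψ₁(K₁−1)) = 0
⇒ ψ₁ = [z₁(K₁−1)+z₂(K₂−1)] / [−(K₁−1)(K₂−1)] = 0.6102/1.6530 = 0.369
Drum-1 compositions:
  A: x = 0.169, y = 0.651
  B: x = 0.831, y = 0.349
Drum-2 feed = drum-1 vapor: z₂ = (0.6510, 0.3490).
Drum 2:
Rachford–Rice: g(ψ₂) = Σ zᵢ(Kᵢ−1)/(1+ψ₂(Kᵢ−1)) = 0.
Feasibility: ΣzᵢKᵢ = 1.696, Σzᵢ/Kᵢ = 1.557 — both > 1, two phases present.
Newton iteration, ψ₂⁰ = 0.38:
  ψ₂ = 0.380: g = 0.2588, g' = -0.930 → ψ₂ = 0.658
  ψ₂ = 0.658: g = -0.0057, g' = -1.050 → ψ₂ = 0.653
Converged at ψ₂ = 0.653.
  A: x = 0.333, y = 0.820
  B: x = 0.667, y = 0.180

x_B (drum 2) = 0.667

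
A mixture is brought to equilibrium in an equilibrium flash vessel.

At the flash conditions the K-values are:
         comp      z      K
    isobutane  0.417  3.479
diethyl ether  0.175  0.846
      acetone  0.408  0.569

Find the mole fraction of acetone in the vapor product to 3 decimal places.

Rachford–Rice: g(ψ) = Σ zᵢ(Kᵢ−1)/(1+ψ(Kᵢ−1)) = 0.
Feasibility: ΣzᵢKᵢ = 1.831, Σzᵢ/Kᵢ = 1.044 — both > 1, two phases present.
Newton iteration, ψ⁰ = 0.62:
  ψ = 0.620: g = 0.1377, g' = -0.544 → ψ = 0.873
  ψ = 0.873: g = 0.0137, g' = -0.456 → ψ = 0.903
Converged at ψ = 0.903.
Compositions from xᵢ = zᵢ/(1+ψ(Kᵢ−1)), yᵢ = Kᵢxᵢ:
  isobutane: x = 0.129, y = 0.448
  diethyl ether: x = 0.203, y = 0.172
  acetone: x = 0.668, y = 0.380

y_acetone = 0.380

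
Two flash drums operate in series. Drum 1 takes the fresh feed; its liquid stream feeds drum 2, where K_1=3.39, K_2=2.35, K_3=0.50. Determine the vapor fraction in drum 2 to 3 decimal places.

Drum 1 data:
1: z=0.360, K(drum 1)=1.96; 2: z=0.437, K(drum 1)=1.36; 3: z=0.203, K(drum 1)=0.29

V/F (drum 2) = 0.824

Drum 1:
Newton–Raphson from ψ₁ = 0.5:
  ψ₁ = 0.500: g = 0.1434, g' = -0.438 → ψ₁ = 0.827
  ψ₁ = 0.827: g = -0.0354, g' = -0.738 → ψ₁ = 0.779
  ψ₁ = 0.779: g = -0.0021, g' = -0.656 → ψ₁ = 0.776
Converged at ψ₁ = 0.776.
Drum-1 compositions:
  1: x = 0.206, y = 0.404
  2: x = 0.342, y = 0.465
  3: x = 0.452, y = 0.131
Drum-2 feed = drum-1 liquid: z₂ = (0.2063, 0.3416, 0.4521).
Drum 2:
Material balance + equilibrium reduce to Σ zᵢ(Kᵢ−1)/(1+ψ₂(Kᵢ−1)) = 0.
g(0) = ΣzᵢKᵢ − 1 = 0.728 and g(1) = 1 − Σzᵢ/Kᵢ = -0.110, so a root lies in (0, 1).
Iterate (Newton) starting at ψ₂ = 0.5:
  ψ₂ = 0.500: g = 0.1985, g' = -0.667 → ψ₂ = 0.797
  ψ₂ = 0.797: g = 0.0158, g' = -0.597 → ψ₂ = 0.824
Converged at ψ₂ = 0.824.
  1: x = 0.069, y = 0.236
  2: x = 0.162, y = 0.380
  3: x = 0.769, y = 0.384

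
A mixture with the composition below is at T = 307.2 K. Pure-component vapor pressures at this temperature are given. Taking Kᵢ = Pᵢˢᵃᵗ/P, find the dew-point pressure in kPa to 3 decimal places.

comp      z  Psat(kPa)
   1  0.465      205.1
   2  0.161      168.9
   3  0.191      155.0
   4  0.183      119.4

Pdew = 167.075 kPa

At the dew point ψ → 1, so Σzᵢ/Kᵢ = 1 with Kᵢ = Pᵢˢᵃᵗ/P ⇒ 1/P = Σzᵢ/Pᵢˢᵃᵗ.
1/P = 0.465/205.1 + 0.161/168.9 + 0.191/155.0 + 0.183/119.4 = 0.005985 ⇒ P = 167.075 kPa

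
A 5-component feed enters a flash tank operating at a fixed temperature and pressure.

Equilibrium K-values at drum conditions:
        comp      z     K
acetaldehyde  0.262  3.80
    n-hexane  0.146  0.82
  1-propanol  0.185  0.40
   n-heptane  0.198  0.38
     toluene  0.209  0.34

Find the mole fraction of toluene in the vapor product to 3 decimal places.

y_toluene = 0.083

Rachford–Rice: g(β) = Σ zᵢ(Kᵢ−1)/(1+β(Kᵢ−1)) = 0.
Feasibility: ΣzᵢKᵢ = 1.336, Σzᵢ/Kᵢ = 1.845 — both > 1, two phases present.
Newton–Raphson from β = 0.43:
  β = 0.430: g = -0.2052, g' = -0.868 → β = 0.194
  β = 0.194: g = 0.0252, g' = -1.172 → β = 0.215
  β = 0.215: g = 0.0006, g' = -1.118 → β = 0.216
Converged at β = 0.216.
Compositions from xᵢ = zᵢ/(1+β(Kᵢ−1)), yᵢ = Kᵢxᵢ:
  acetaldehyde: x = 0.163, y = 0.621
  n-hexane: x = 0.152, y = 0.125
  1-propanol: x = 0.212, y = 0.085
  n-heptane: x = 0.229, y = 0.087
  toluene: x = 0.244, y = 0.083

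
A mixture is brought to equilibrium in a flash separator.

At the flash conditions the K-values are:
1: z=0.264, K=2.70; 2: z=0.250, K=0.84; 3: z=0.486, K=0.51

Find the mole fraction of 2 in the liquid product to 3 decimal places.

Let ψ = V/F and solve Σ zᵢ(Kᵢ−1)/(1+ψ(Kᵢ−1)) = 0.
Feasibility: ΣzᵢKᵢ = 1.171, Σzᵢ/Kᵢ = 1.348 — both > 1, two phases present.
Newton iteration, ψ⁰ = 0.5:
  ψ = 0.500: g = -0.1163, g' = -0.435 → ψ = 0.233
  ψ = 0.233: g = 0.0112, g' = -0.547 → ψ = 0.253
  ψ = 0.253: g = 0.0002, g' = -0.532 → ψ = 0.254
Converged at ψ = 0.254.
Compositions from xᵢ = zᵢ/(1+ψ(Kᵢ−1)), yᵢ = Kᵢxᵢ:
  1: x = 0.184, y = 0.498
  2: x = 0.261, y = 0.219
  3: x = 0.555, y = 0.283

x_2 = 0.261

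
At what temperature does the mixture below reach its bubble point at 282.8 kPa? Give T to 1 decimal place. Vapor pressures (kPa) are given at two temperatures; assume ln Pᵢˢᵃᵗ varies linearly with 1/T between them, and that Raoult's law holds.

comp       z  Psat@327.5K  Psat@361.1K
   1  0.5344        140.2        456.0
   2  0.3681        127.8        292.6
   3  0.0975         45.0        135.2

T = 352.5 K

Bubble-point temperature: ΣzᵢPᵢˢᵃᵗ(T) = P. Interpolate ln Pᵢˢᵃᵗ = aᵢ + bᵢ/T.
  T = 327.5 K: ΣzᵢPᵢˢᵃᵗ = 126.35 kPa
  T = 361.1 K: ΣzᵢPᵢˢᵃᵗ = 364.57 kPa
  T = 344.3 K: ΣzᵢPᵢˢᵃᵗ = 219.51 kPa
  T = 352.7 K: ΣzᵢPᵢˢᵃᵗ = 284.40 kPa
  T = 348.5 K: ΣzᵢPᵢˢᵃᵗ = 250.20 kPa
  T = 350.6 K: ΣzᵢPᵢˢᵃᵗ = 266.84 kPa
Interpolating between 350.6 K and 352.7 K gives T ≈ 352.5 K.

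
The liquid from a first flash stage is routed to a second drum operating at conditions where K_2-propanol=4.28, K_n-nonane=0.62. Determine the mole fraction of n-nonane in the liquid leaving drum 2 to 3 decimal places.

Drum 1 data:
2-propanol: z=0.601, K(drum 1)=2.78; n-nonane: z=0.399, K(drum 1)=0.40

x_n-nonane (drum 2) = 0.896

Drum 1:
Rachford–Rice: g(ψ₁) = Σ zᵢ(Kᵢ−1)/(1+ψ₁(Kᵢ−1)) = 0.
g(0) = ΣzᵢKᵢ − 1 = 0.830 and g(1) = 1 − Σzᵢ/Kᵢ = -0.214, so a root lies in (0, 1).
Binary case is linear: z₁(K₁−1)(1+ψ₁(K₂−1)) + z₂(K₂−1)(1+ψ₁(K₁−1)) = 0
⇒ ψ₁ = [z₁(K₁−1)+z₂(K₂−1)] / [−(K₁−1)(K₂−1)] = 0.8304/1.0680 = 0.778
Drum-1 compositions:
  2-propanol: x = 0.252, y = 0.701
  n-nonane: x = 0.748, y = 0.299
Drum-2 feed = drum-1 liquid: z₂ = (0.2521, 0.7479).
Drum 2:
Let ψ₂ = V/F and solve Σ zᵢ(Kᵢ−1)/(1+ψ₂(Kᵢ−1)) = 0.
g(0) = ΣzᵢKᵢ − 1 = 0.543 and g(1) = 1 − Σzᵢ/Kᵢ = -0.265, so a root lies in (0, 1).
Binary case is linear: z₁(K₁−1)(1+ψ₂(K₂−1)) + z₂(K₂−1)(1+ψ₂(K₁−1)) = 0
⇒ ψ₂ = [z₁(K₁−1)+z₂(K₂−1)] / [−(K₁−1)(K₂−1)] = 0.5427/1.2464 = 0.435
  2-propanol: x = 0.104, y = 0.444
  n-nonane: x = 0.896, y = 0.556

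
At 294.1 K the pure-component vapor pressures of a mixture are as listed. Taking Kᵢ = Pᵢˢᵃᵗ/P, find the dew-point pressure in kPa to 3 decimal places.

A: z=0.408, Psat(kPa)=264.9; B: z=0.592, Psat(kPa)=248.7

Pdew = 255.064 kPa

At the dew point ψ → 1, so Σzᵢ/Kᵢ = 1 with Kᵢ = Pᵢˢᵃᵗ/P ⇒ 1/P = Σzᵢ/Pᵢˢᵃᵗ.
1/P = 0.408/264.9 + 0.592/248.7 = 0.003921 ⇒ P = 255.064 kPa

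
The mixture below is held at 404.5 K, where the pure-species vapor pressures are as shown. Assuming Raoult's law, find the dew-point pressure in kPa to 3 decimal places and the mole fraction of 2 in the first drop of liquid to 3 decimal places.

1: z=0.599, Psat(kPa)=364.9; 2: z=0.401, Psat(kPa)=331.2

Pdew = 350.595 kPa, x_2 = 0.424

At the dew point ψ → 1, so Σzᵢ/Kᵢ = 1 with Kᵢ = Pᵢˢᵃᵗ/P ⇒ 1/P = Σzᵢ/Pᵢˢᵃᵗ.
1/P = 0.599/364.9 + 0.401/331.2 = 0.002852 ⇒ P = 350.595 kPa
xᵢ = zᵢP/Pᵢˢᵃᵗ ⇒ x_2 = 0.401·350.595/331.2 = 0.424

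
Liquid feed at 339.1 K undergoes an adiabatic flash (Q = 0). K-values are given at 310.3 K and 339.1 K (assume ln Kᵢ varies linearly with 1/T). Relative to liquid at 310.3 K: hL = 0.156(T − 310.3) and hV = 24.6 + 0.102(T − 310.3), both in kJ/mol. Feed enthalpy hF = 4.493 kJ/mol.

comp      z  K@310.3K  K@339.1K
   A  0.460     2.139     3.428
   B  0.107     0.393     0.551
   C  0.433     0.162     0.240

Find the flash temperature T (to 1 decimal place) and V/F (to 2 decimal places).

Adiabatic flash: solve Rachford–Rice at each trial T, then check hF = ψ·hV(T) + (1−ψ)·hL(T).
  T = 310.3 K: K = (2.139, 0.393, 0.162), RR gives ψ = 0.106, H_out = 2.604 kJ/mol
  T = 339.1 K: K = (3.428, 0.551, 0.240), RR gives ψ = 0.428, H_out = 14.365 kJ/mol
  T = 324.7 K: K = (2.736, 0.469, 0.199), RR gives ψ = 0.301, H_out = 9.413 kJ/mol
  T = 317.5 K: K = (2.426, 0.430, 0.180), RR gives ψ = 0.216, H_out = 6.363 kJ/mol
  T = 313.9 K: K = (2.280, 0.411, 0.171), RR gives ψ = 0.165, H_out = 4.597 kJ/mol
  T = 312.1 K: K = (2.209, 0.402, 0.166), RR gives ψ = 0.137, H_out = 3.633 kJ/mol
Linear interpolation between T = 312.1 (H_out = 3.633) and T = 313.9 (H_out = 4.597) on hF = 4.493 gives T ≈ 313.7 K, at which ψ = 0.16.

T = 313.7 K, V/F = 0.16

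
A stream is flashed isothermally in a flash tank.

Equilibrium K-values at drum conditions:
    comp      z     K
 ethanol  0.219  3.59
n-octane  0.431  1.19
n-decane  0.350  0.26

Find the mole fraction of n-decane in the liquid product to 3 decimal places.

x_n-decane = 0.488

Let β = V/F and solve Σ zᵢ(Kᵢ−1)/(1+β(Kᵢ−1)) = 0.
Check two-phase: ΣzᵢKᵢ = 1.390 > 1 and Σzᵢ/Kᵢ = 1.769 > 1, so g(0) = 0.390 > 0 and g(1) = -0.769 < 0.
Newton–Raphson from β = 0.5:
  β = 0.500: g = -0.0892, g' = -0.775 → β = 0.385
  β = 0.385: g = -0.0018, g' = -0.757 → β = 0.383
Converged at β = 0.383.
Compositions from xᵢ = zᵢ/(1+β(Kᵢ−1)), yᵢ = Kᵢxᵢ:
  ethanol: x = 0.110, y = 0.395
  n-octane: x = 0.402, y = 0.478
  n-decane: x = 0.488, y = 0.127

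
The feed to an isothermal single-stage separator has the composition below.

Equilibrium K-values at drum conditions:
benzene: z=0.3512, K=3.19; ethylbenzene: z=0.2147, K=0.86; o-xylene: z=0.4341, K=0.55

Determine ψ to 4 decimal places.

ψ = 0.6676

Iterate (Newton) starting at ψ = 0.49:
  ψ = 0.4900: g = 0.08813, g' = -0.5414 → ψ = 0.6528
  ψ = 0.6528: g = 0.00690, g' = -0.4667 → ψ = 0.6675
  ψ = 0.6675: g = 0.00003, g' = -0.4626 → ψ = 0.6676
Converged at ψ = 0.6676.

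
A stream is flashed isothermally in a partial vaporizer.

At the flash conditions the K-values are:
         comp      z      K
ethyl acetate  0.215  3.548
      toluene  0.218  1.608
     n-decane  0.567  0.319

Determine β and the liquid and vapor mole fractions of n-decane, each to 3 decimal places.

Let β = V/F and solve Σ zᵢ(Kᵢ−1)/(1+β(Kᵢ−1)) = 0.
Feasibility: ΣzᵢKᵢ = 1.294, Σzᵢ/Kᵢ = 1.974 — both > 1, two phases present.
Iterate (Newton) starting at β = 0.4:
  β = 0.400: g = -0.1528, g' = -0.891 → β = 0.229
  β = 0.229: g = 0.0052, g' = -0.988 → β = 0.234
Converged at β = 0.234.
Compositions from xᵢ = zᵢ/(1+β(Kᵢ−1)), yᵢ = Kᵢxᵢ:
  ethyl acetate: x = 0.135, y = 0.478
  toluene: x = 0.191, y = 0.307
  n-decane: x = 0.674, y = 0.215

β = 0.234, x_n-decane = 0.674, y_n-decane = 0.215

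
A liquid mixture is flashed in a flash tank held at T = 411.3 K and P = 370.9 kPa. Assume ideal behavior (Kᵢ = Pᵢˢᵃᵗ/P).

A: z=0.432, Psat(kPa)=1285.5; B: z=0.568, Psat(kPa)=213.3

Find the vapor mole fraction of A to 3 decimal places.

Raoult's law: Kᵢ = Pᵢˢᵃᵗ/P = Pᵢˢᵃᵗ/370.9.
  K_A = 1285.5/370.9 = 3.46589, K_B = 213.3/370.9 = 0.57509
Binary case is linear: z₁(K₁−1)(1+ψ(K₂−1)) + z₂(K₂−1)(1+ψ(K₁−1)) = 0
⇒ ψ = [z₁(K₁−1)+z₂(K₂−1)] / [−(K₁−1)(K₂−1)] = 0.8239/1.0478 = 0.786
Compositions from xᵢ = zᵢ/(1+ψ(Kᵢ−1)), yᵢ = Kᵢxᵢ:
  A: x = 0.147, y = 0.509
  B: x = 0.853, y = 0.491

y_A = 0.509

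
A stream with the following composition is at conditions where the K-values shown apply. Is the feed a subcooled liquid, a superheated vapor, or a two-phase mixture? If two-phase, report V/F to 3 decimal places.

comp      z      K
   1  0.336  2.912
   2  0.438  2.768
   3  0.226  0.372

superheated vapor

ΣzᵢKᵢ = 2.275; Σzᵢ/Kᵢ = 0.881.
Since Σzᵢ/Kᵢ < 1 the mixture is above its dew point — single vapor phase.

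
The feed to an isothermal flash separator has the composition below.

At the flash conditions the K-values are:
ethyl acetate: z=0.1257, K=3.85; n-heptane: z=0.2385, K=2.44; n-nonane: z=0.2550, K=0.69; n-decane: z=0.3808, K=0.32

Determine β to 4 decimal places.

β = 0.3245

Material balance + equilibrium reduce to Σ zᵢ(Kᵢ−1)/(1+β(Kᵢ−1)) = 0.
g(0) = ΣzᵢKᵢ − 1 = 0.3637 and g(1) = 1 − Σzᵢ/Kᵢ = -0.6900, so a root lies in (0, 1).
Newton–Raphson from β = 0.5:
  β = 0.5000: g = -0.13849, g' = -0.7793 → β = 0.3223
  β = 0.3223: g = 0.00185, g' = -0.8271 → β = 0.3245
Converged at β = 0.3245.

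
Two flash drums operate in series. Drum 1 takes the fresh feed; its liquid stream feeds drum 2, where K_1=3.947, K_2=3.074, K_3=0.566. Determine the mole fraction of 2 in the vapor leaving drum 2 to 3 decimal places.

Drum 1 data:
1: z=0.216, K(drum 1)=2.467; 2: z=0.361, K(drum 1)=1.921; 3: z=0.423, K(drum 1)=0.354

Drum 1:
Iterate (Newton) starting at ψ₁ = 0.5:
  ψ₁ = 0.500: g = 0.0068, g' = -0.683 → ψ₁ = 0.510
Converged at ψ₁ = 0.510.
Drum-1 compositions:
  1: x = 0.124, y = 0.305
  2: x = 0.246, y = 0.472
  3: x = 0.631, y = 0.223
Drum-2 feed = drum-1 liquid: z₂ = (0.1236, 0.2456, 0.6308).
Drum 2:
Iterate (Newton) starting at ψ₂ = 0.35:
  ψ₂ = 0.350: g = 0.1516, g' = -0.780 → ψ₂ = 0.544
  ψ₂ = 0.544: g = 0.0206, g' = -0.595 → ψ₂ = 0.579
  ψ₂ = 0.579: g = 0.0003, g' = -0.577 → ψ₂ = 0.580
Converged at ψ₂ = 0.580.
  1: x = 0.046, y = 0.180
  2: x = 0.112, y = 0.343
  3: x = 0.843, y = 0.477

y_2 (drum 2) = 0.343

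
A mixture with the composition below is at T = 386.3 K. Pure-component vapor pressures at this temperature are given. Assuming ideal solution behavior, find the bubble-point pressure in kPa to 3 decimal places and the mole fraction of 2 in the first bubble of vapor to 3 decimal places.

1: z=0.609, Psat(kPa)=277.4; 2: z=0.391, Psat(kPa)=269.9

At the bubble point ψ → 0, so ΣzᵢKᵢ = 1 with Kᵢ = Pᵢˢᵃᵗ/P ⇒ P = ΣzᵢPᵢˢᵃᵗ.
P = 0.609·277.4 + 0.391·269.9 = 274.467 kPa
yᵢ = zᵢPᵢˢᵃᵗ/P ⇒ y_2 = 0.391·269.9/274.467 = 0.384

Pbub = 274.467 kPa, y_2 = 0.384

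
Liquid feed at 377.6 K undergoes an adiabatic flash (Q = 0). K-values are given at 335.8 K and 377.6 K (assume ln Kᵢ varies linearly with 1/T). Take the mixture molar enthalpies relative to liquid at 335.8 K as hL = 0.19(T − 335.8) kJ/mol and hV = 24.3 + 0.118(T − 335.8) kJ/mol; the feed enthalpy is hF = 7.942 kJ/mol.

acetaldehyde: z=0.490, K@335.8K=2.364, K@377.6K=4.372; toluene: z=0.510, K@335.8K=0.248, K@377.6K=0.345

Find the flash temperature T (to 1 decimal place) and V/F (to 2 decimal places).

Adiabatic flash: solve Rachford–Rice at each trial T, then check hF = ψ·hV(T) + (1−ψ)·hL(T).
  T = 335.8 K: K = (2.364, 0.248), RR gives ψ = 0.278, H_out = 6.748 kJ/mol
  T = 377.6 K: K = (4.372, 0.345), RR gives ψ = 0.597, H_out = 20.649 kJ/mol
  T = 356.7 K: K = (3.273, 0.295), RR gives ψ = 0.471, H_out = 14.708 kJ/mol
  T = 346.2 K: K = (2.793, 0.271), RR gives ψ = 0.388, H_out = 11.113 kJ/mol
  T = 341.0 K: K = (2.573, 0.260), RR gives ψ = 0.338, H_out = 9.063 kJ/mol
  T = 338.4 K: K = (2.467, 0.254), RR gives ψ = 0.309, H_out = 7.944 kJ/mol
  T = 337.1 K: K = (2.415, 0.251), RR gives ψ = 0.294, H_out = 7.357 kJ/mol
Linear interpolation between T = 337.1 (H_out = 7.357) and T = 338.4 (H_out = 7.944) on hF = 7.942 gives T ≈ 338.4 K, at which ψ = 0.31.

T = 338.4 K, V/F = 0.31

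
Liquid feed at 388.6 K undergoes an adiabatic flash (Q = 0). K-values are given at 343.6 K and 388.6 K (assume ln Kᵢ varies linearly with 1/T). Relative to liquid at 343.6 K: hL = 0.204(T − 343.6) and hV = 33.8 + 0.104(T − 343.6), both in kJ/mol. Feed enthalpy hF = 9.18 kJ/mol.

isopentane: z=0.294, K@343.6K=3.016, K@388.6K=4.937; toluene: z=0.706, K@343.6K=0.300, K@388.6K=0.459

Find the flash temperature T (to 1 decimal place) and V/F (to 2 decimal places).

Adiabatic flash: solve Rachford–Rice at each trial T, then check hF = ψ·hV(T) + (1−ψ)·hL(T).
  T = 343.6 K: K = (3.016, 0.300), RR gives ψ = 0.070, H_out = 2.359 kJ/mol
  T = 388.6 K: K = (4.937, 0.459), RR gives ψ = 0.364, H_out = 19.849 kJ/mol
  T = 366.1 K: K = (3.918, 0.376), RR gives ψ = 0.229, H_out = 11.820 kJ/mol
  T = 354.9 K: K = (3.454, 0.337), RR gives ψ = 0.156, H_out = 7.397 kJ/mol
  T = 360.5 K: K = (3.682, 0.356), RR gives ψ = 0.194, H_out = 9.662 kJ/mol
  T = 357.7 K: K = (3.567, 0.347), RR gives ψ = 0.175, H_out = 8.545 kJ/mol
  T = 359.1 K: K = (3.624, 0.352), RR gives ψ = 0.184, H_out = 9.107 kJ/mol
Linear interpolation between T = 359.1 (H_out = 9.107) and T = 360.5 (H_out = 9.662) on hF = 9.18 gives T ≈ 359.3 K, at which ψ = 0.19.

T = 359.3 K, V/F = 0.19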